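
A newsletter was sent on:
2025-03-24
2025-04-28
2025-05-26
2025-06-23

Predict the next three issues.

All dates are Mondays, 35, 28, 28 days apart.
Specifically, the 4th Monday of each month.
July 2025 — 4th Monday is 2025-07-28.
August 2025 — 4th Monday is 2025-08-25.
4th Monday of September 2025: 2025-09-22.

2025-07-28, 2025-08-25, 2025-09-22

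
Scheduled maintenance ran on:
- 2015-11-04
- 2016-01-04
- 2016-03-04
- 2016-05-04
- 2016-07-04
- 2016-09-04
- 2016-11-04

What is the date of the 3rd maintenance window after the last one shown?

2017-05-04

Each date is the 4th; the gaps (61, 60, 61, 61, 62, 61) track the month lengths.
The rule is the 4th of every 2 months.
January 2017: 2017-01-04.
March 2017: 2017-03-04.
Next: May 2017 → 2017-05-04.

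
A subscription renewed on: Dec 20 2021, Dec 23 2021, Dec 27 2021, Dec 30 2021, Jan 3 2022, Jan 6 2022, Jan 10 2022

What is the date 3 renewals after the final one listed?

Gaps: 3, 4, 3, 4, 3, 4 days — not constant, but cyclic with period 2.
The events fall on every Monday and Thursday.
The following Thursday is Jan 13 2022.
The following Monday is Jan 17 2022.
The following Thursday is Jan 20 2022.

Jan 20 2022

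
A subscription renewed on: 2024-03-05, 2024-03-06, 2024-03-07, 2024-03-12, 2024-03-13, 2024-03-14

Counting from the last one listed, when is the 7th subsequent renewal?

2024-04-02

Every event lands on a Tuesday or Wednesday or Thursday (gaps cycle 1, 1, 5, 1, 1).
So the schedule is: every Tuesday, Wednesday and Thursday.
The following Tuesday is 2024-03-19.
The following Wednesday is 2024-03-20.
The following Thursday is 2024-03-21.
The following Tuesday is 2024-03-26.
The following Wednesday is 2024-03-27.
The following Thursday is 2024-03-28.
Next Tuesday: 2024-04-02.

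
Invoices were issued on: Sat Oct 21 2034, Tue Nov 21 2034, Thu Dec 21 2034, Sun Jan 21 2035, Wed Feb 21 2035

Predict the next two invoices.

Wed Mar 21 2035, Sat Apr 21 2035

Gaps: 31, 30, 31, 31 days — not constant. Every event is on the 21st of the month.
Pattern: the 21st of each month.
Next: March 2035 → Wed Mar 21 2035.
Next: April 2035 → Sat Apr 21 2035.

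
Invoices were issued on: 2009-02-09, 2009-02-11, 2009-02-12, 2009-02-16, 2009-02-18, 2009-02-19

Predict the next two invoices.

The gap pattern 2, 1, 4, 2, 1 repeats every 3 events.
These are the Mondays, Wednesdays and Thursdays of each week.
The following Monday is 2009-02-23.
Next Wednesday: 2009-02-25.

2009-02-23, 2009-02-25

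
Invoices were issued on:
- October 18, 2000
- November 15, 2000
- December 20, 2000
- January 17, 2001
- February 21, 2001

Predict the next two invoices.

March 21, 2001; April 18, 2001

Gaps: 28, 35, 28, 35 days — a mix of 28 and 35. Every date is a Wednesday.
Each is the 3rd Wednesday of its month.
March 2001 — 3rd Wednesday is March 21, 2001.
3rd Wednesday of April 2001: April 18, 2001.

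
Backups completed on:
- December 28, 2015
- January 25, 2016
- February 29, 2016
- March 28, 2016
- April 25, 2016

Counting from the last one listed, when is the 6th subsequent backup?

All Mondays; the gaps (28, 35, 28, 28) vary with month length.
This is the last Monday of each month.
May 2016 ends with Monday May 30, 2016.
Last Monday of June 2016: June 27, 2016.
July 2016 ends with Monday July 25, 2016.
Last Monday of August 2016: August 29, 2016.
September 2016 ends with Monday September 26, 2016.
October 2016 ends with Monday October 31, 2016.

October 31, 2016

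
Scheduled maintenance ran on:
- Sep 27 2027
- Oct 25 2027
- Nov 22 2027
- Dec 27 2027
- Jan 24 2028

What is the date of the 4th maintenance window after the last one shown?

May 22 2028

These are Mondays at 28- or 35-day spacing (28, 28, 35, 28).
The pattern: 4th Monday of the month.
February 2028 — 4th Monday is Feb 28 2028.
March 2028 — 4th Monday is Mar 27 2028.
4th Monday of April 2028: Apr 24 2028.
4th Monday of May 2028: May 22 2028.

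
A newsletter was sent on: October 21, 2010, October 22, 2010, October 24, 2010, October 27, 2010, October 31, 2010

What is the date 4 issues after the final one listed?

November 26, 2010

The spacing grows by 1 each time: 1, 2, 3, 4 days.
Next gap: 5 days. October 31, 2010 + 5 days = November 5, 2010.
Next gap: 6 days. November 5, 2010 + 6 days = November 11, 2010.
Next gap: 7 days. November 11, 2010 + 7 days = November 18, 2010.
Next gap: 8 days. November 18, 2010 + 8 days = November 26, 2010.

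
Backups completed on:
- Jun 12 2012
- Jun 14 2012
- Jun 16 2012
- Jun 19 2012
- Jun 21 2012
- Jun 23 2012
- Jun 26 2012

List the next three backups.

Jun 28 2012, Jun 30 2012, Jul 3 2012

Every event lands on a Tuesday or Thursday or Saturday (gaps cycle 2, 2, 3, 2, 2, 3).
So the schedule is: every Tuesday, Thursday and Saturday.
The following Thursday is Jun 28 2012.
The following Saturday is Jun 30 2012.
The following Tuesday is Jul 3 2012.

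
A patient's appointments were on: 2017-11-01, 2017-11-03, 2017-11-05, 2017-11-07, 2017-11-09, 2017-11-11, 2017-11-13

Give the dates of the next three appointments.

2017-11-15, 2017-11-17, 2017-11-19

Gaps between consecutive events: 2, 2, 2, 2, 2, 2 days — a constant 2-day interval.
2017-11-13 + 2 days = 2017-11-15.
2017-11-15 + 2 days = 2017-11-17.
2017-11-17 + 2 days = 2017-11-19.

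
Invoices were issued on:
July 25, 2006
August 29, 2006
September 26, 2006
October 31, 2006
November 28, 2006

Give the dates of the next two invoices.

December 26, 2006; January 30, 2007

Every date is a Tuesday; gaps 35, 28, 35, 28 days.
Each is the last Tuesday of its month (at least one falls on the 29th or later, ruling out '4th Tuesday').
December 2006 ends with Tuesday December 26, 2006.
January 2007 ends with Tuesday January 30, 2007.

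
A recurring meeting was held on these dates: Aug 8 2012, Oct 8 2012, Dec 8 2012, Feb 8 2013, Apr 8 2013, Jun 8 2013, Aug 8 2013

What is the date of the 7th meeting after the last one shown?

Oct 8 2014

Gaps: 61, 61, 62, 59, 61, 61 days — not constant. Every event is on the 8th of the month.
Pattern: the 8th of every 2 months.
Next: October 2013 → Oct 8 2013.
December 2013: Dec 8 2013.
Next: February 2014 → Feb 8 2014.
Next: April 2014 → Apr 8 2014.
June 2014: Jun 8 2014.
Next: August 2014 → Aug 8 2014.
Next: October 2014 → Oct 8 2014.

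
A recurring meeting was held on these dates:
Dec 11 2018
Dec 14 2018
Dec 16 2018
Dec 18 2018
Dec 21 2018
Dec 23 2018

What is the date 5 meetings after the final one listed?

Jan 4 2019

Every event lands on a Tuesday or Friday or Sunday (gaps cycle 3, 2, 2, 3, 2).
So the schedule is: every Tuesday, Friday and Sunday.
Next Tuesday: Dec 25 2018.
The following Friday is Dec 28 2018.
The following Sunday is Dec 30 2018.
The following Tuesday is Jan 1 2019.
Next Friday: Jan 4 2019.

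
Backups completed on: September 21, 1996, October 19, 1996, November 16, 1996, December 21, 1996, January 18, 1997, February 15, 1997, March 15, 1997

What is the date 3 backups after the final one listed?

June 21, 1997

Gaps: 28, 28, 35, 28, 28, 28 days — a mix of 28 and 35. Every date is a Saturday.
Each is the 3rd Saturday of its month.
April 1997 — 3rd Saturday is April 19, 1997.
May 1997 — 3rd Saturday is May 17, 1997.
June 1997 — 3rd Saturday is June 21, 1997.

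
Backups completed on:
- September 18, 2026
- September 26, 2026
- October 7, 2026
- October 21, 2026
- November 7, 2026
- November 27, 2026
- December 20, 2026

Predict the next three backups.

January 15, 2027; February 13, 2027; March 17, 2027

Gaps: 8, 11, 14, 17, 20, 23 days — each gap is 3 larger than the previous one.
Next gap: 26 days. December 20, 2026 + 26 days = January 15, 2027.
Next gap: 29 days. January 15, 2027 + 29 days = February 13, 2027.
Next gap: 32 days. February 13, 2027 + 32 days = March 17, 2027.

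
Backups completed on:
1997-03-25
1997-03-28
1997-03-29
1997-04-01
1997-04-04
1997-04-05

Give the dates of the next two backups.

Every event lands on a Tuesday or Friday or Saturday (gaps cycle 3, 1, 3, 3, 1).
So the schedule is: every Tuesday, Friday and Saturday.
The following Tuesday is 1997-04-08.
The following Friday is 1997-04-11.

1997-04-08, 1997-04-11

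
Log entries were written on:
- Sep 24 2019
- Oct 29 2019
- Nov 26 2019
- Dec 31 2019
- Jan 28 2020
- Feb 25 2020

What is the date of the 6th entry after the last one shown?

Aug 25 2020

These are Tuesdays with 35, 28, 35, 28, 28-day gaps.
Each is the final Tuesday of its month — Oct 29 2019 is past the 28th, so '4th Tuesday' doesn't fit.
March 2020 ends with Tuesday Mar 31 2020.
Last Tuesday of April 2020: Apr 28 2020.
May 2020 ends with Tuesday May 26 2020.
June 2020 ends with Tuesday Jun 30 2020.
Last Tuesday of July 2020: Jul 28 2020.
August 2020 ends with Tuesday Aug 25 2020.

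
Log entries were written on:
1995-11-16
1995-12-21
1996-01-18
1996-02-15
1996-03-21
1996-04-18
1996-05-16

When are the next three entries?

All dates are Thursdays, 35, 28, 28, 35, 28, 28 days apart.
Specifically, the 3rd Thursday of each month.
June 1996 — 3rd Thursday is 1996-06-20.
3rd Thursday of July 1996: 1996-07-18.
August 1996 — 3rd Thursday is 1996-08-15.

1996-06-20, 1996-07-18, 1996-08-15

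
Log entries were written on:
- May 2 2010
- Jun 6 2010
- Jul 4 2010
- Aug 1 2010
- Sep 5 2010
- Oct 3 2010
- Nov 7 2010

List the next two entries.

Dec 5 2010, Jan 2 2011

These are Sundays at 28- or 35-day spacing (35, 28, 28, 35, 28, 35).
The pattern: 1st Sunday of the month.
1st Sunday of December 2010: Dec 5 2010.
January 2011 — 1st Sunday is Jan 2 2011.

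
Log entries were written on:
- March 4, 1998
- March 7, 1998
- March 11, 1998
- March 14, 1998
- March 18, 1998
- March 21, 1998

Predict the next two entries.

March 25, 1998; March 28, 1998

Gaps: 3, 4, 3, 4, 3 days — not constant, but cyclic with period 2.
The events fall on every Wednesday and Saturday.
The following Wednesday is March 25, 1998.
Next Saturday: March 28, 1998.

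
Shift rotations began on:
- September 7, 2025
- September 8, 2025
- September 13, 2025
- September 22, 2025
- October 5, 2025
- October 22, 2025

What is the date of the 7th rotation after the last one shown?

Gaps: 1, 5, 9, 13, 17 days — each gap is 4 larger than the previous one.
Next gap: 21 days. October 22, 2025 + 21 days = November 12, 2025.
Next gap: 25 days. November 12, 2025 + 25 days = December 7, 2025.
Next gap: 29 days. December 7, 2025 + 29 days = January 5, 2026.
Next gap: 33 days. January 5, 2026 + 33 days = February 7, 2026.
Next gap: 37 days. February 7, 2026 + 37 days = March 16, 2026.
Next gap: 41 days. March 16, 2026 + 41 days = April 26, 2026.
Next gap: 45 days. April 26, 2026 + 45 days = June 10, 2026.

June 10, 2026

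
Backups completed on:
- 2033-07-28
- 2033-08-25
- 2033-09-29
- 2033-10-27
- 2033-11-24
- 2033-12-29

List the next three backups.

All Thursdays; the gaps (28, 35, 28, 28, 35) vary with month length.
This is the last Thursday of each month.
January 2034 ends with Thursday 2034-01-26.
February 2034 ends with Thursday 2034-02-23.
March 2034 ends with Thursday 2034-03-30.

2034-01-26, 2034-02-23, 2034-03-30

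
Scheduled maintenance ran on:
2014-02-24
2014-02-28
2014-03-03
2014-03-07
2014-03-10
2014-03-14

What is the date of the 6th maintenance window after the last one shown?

2014-04-04

The gap pattern 4, 3, 4, 3, 4 repeats every 2 events.
These are the Mondays and Fridays of each week.
The following Monday is 2014-03-17.
The following Friday is 2014-03-21.
The following Monday is 2014-03-24.
The following Friday is 2014-03-28.
Next Monday: 2014-03-31.
The following Friday is 2014-04-04.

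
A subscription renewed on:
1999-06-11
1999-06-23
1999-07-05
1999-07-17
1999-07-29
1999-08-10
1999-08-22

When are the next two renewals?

1999-09-03, 1999-09-15

Gaps between consecutive events: 12, 12, 12, 12, 12, 12 days — a constant 12-day interval.
1999-08-22 + 12 days = 1999-09-03.
1999-09-03 + 12 days = 1999-09-15.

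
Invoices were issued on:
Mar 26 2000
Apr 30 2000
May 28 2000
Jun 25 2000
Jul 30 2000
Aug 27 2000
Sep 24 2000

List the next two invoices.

Oct 29 2000, Nov 26 2000

These are Sundays with 35, 28, 28, 35, 28, 28-day gaps.
Each is the final Sunday of its month — Apr 30 2000 is past the 28th, so '4th Sunday' doesn't fit.
October 2000 ends with Sunday Oct 29 2000.
November 2000 ends with Sunday Nov 26 2000.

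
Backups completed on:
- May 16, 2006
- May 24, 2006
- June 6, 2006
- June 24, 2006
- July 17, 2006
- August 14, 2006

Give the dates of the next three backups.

Gaps: 8, 13, 18, 23, 28 days — each gap is 5 larger than the previous one.
Next gap: 33 days. August 14, 2006 + 33 days = September 16, 2006.
Next gap: 38 days. September 16, 2006 + 38 days = October 24, 2006.
Next gap: 43 days. October 24, 2006 + 43 days = December 6, 2006.

September 16, 2006; October 24, 2006; December 6, 2006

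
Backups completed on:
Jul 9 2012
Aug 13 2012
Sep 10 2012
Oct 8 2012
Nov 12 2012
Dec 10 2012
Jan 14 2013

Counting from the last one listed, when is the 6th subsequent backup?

Jul 8 2013

These are Mondays at 28- or 35-day spacing (35, 28, 28, 35, 28, 35).
The pattern: 2nd Monday of the month.
February 2013 — 2nd Monday is Feb 11 2013.
2nd Monday of March 2013: Mar 11 2013.
2nd Monday of April 2013: Apr 8 2013.
May 2013 — 2nd Monday is May 13 2013.
June 2013 — 2nd Monday is Jun 10 2013.
2nd Monday of July 2013: Jul 8 2013.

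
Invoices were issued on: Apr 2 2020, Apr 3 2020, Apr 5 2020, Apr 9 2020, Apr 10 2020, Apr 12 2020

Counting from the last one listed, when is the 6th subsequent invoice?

Apr 26 2020

Gaps: 1, 2, 4, 1, 2 days — not constant, but cyclic with period 3.
The events fall on every Thursday, Friday and Sunday.
Next Thursday: Apr 16 2020.
The following Friday is Apr 17 2020.
The following Sunday is Apr 19 2020.
Next Thursday: Apr 23 2020.
The following Friday is Apr 24 2020.
Next Sunday: Apr 26 2020.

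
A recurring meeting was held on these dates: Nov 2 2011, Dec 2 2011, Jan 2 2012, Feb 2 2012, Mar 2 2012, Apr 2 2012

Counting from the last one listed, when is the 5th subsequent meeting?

Each date is the 2nd; the gaps (30, 31, 31, 29, 31) track the month lengths.
The rule is the 2nd of each month.
May 2012: May 2 2012.
Next: June 2012 → Jun 2 2012.
Next: July 2012 → Jul 2 2012.
August 2012: Aug 2 2012.
September 2012: Sep 2 2012.

Sep 2 2012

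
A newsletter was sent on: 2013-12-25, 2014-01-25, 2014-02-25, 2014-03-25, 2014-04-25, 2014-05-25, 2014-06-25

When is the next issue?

2014-07-25

The day-of-month is always 25 (31, 31, 28, 31, 30, 31 days between events).
So this recurs on the 25th of each month.
July 2014: 2014-07-25.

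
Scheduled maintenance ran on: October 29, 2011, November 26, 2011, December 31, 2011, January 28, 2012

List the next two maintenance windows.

February 25, 2012; March 31, 2012

All Saturdays; the gaps (28, 35, 28) vary with month length.
This is the last Saturday of each month.
Last Saturday of February 2012: February 25, 2012.
Last Saturday of March 2012: March 31, 2012.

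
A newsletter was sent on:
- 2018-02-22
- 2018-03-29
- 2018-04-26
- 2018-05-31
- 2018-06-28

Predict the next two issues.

2018-07-26, 2018-08-30

Every date is a Thursday; gaps 35, 28, 35, 28 days.
Each is the last Thursday of its month (at least one falls on the 29th or later, ruling out '4th Thursday').
July 2018 ends with Thursday 2018-07-26.
August 2018 ends with Thursday 2018-08-30.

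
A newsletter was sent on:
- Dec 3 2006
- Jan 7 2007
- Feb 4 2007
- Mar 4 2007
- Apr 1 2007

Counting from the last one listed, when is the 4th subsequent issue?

All dates are Sundays, 35, 28, 28, 28 days apart.
Specifically, the 1st Sunday of each month.
May 2007 — 1st Sunday is May 6 2007.
June 2007 — 1st Sunday is Jun 3 2007.
July 2007 — 1st Sunday is Jul 1 2007.
August 2007 — 1st Sunday is Aug 5 2007.

Aug 5 2007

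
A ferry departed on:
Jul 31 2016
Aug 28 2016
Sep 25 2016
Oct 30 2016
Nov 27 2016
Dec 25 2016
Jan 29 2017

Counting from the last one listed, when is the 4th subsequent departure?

Every date is a Sunday; gaps 28, 28, 35, 28, 28, 35 days.
Each is the last Sunday of its month (at least one falls on the 29th or later, ruling out '4th Sunday').
Last Sunday of February 2017: Feb 26 2017.
Last Sunday of March 2017: Mar 26 2017.
April 2017 ends with Sunday Apr 30 2017.
Last Sunday of May 2017: May 28 2017.

May 28 2017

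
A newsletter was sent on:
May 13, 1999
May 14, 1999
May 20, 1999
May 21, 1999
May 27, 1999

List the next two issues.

May 28, 1999; June 3, 1999

Gaps: 1, 6, 1, 6 days — not constant, but cyclic with period 2.
The events fall on every Thursday and Friday.
The following Friday is May 28, 1999.
The following Thursday is June 3, 1999.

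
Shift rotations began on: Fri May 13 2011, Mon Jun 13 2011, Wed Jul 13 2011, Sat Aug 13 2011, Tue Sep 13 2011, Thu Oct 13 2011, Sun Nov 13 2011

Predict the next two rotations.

Gaps: 31, 30, 31, 31, 30, 31 days — not constant. Every event is on the 13th of the month.
Pattern: the 13th of each month.
Next: December 2011 → Tue Dec 13 2011.
Next: January 2012 → Fri Jan 13 2012.

Tue Dec 13 2011, Fri Jan 13 2012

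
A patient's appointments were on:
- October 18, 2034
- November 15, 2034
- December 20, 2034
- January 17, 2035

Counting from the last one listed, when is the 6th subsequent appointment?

All dates are Wednesdays, 28, 35, 28 days apart.
Specifically, the 3rd Wednesday of each month.
February 2035 — 3rd Wednesday is February 21, 2035.
March 2035 — 3rd Wednesday is March 21, 2035.
3rd Wednesday of April 2035: April 18, 2035.
3rd Wednesday of May 2035: May 16, 2035.
June 2035 — 3rd Wednesday is June 20, 2035.
3rd Wednesday of July 2035: July 18, 2035.

July 18, 2035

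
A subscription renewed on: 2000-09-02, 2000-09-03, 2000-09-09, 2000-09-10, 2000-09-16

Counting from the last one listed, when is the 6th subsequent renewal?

The gap pattern 1, 6, 1, 6 repeats every 2 events.
These are the Saturdays and Sundays of each week.
The following Sunday is 2000-09-17.
The following Saturday is 2000-09-23.
Next Sunday: 2000-09-24.
The following Saturday is 2000-09-30.
The following Sunday is 2000-10-01.
Next Saturday: 2000-10-07.

2000-10-07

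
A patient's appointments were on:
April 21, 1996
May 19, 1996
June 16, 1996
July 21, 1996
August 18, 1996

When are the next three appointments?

September 15, 1996; October 20, 1996; November 17, 1996

All dates are Sundays, 28, 28, 35, 28 days apart.
Specifically, the 3rd Sunday of each month.
September 1996 — 3rd Sunday is September 15, 1996.
3rd Sunday of October 1996: October 20, 1996.
November 1996 — 3rd Sunday is November 17, 1996.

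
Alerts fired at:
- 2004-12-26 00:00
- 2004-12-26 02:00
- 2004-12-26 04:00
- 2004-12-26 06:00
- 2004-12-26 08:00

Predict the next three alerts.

Gaps: 2, 2, 2, 2 hours — each event is 2 hours after the previous one.
2004-12-26 08:00 + 2 h = 2004-12-26 10:00.
2004-12-26 10:00 + 2 h = 2004-12-26 12:00.
2004-12-26 12:00 + 2 h = 2004-12-26 14:00.

2004-12-26 10:00, 2004-12-26 12:00, 2004-12-26 14:00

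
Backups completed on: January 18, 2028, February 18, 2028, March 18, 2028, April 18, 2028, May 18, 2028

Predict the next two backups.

June 18, 2028; July 18, 2028

Each date is the 18th; the gaps (31, 29, 31, 30) track the month lengths.
The rule is the 18th of each month.
June 2028: June 18, 2028.
July 2028: July 18, 2028.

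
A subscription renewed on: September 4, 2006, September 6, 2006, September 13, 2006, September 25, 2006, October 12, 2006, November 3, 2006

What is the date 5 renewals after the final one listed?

Gaps: 2, 7, 12, 17, 22 days — each gap is 5 larger than the previous one.
Next gap: 27 days. November 3, 2006 + 27 days = November 30, 2006.
Next gap: 32 days. November 30, 2006 + 32 days = January 1, 2007.
Next gap: 37 days. January 1, 2007 + 37 days = February 7, 2007.
Next gap: 42 days. February 7, 2007 + 42 days = March 21, 2007.
Next gap: 47 days. March 21, 2007 + 47 days = May 7, 2007.

May 7, 2007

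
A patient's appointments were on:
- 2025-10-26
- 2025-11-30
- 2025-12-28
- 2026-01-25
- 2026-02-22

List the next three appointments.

2026-03-29, 2026-04-26, 2026-05-31

Every date is a Sunday; gaps 35, 28, 28, 28 days.
Each is the last Sunday of its month (at least one falls on the 29th or later, ruling out '4th Sunday').
March 2026 ends with Sunday 2026-03-29.
Last Sunday of April 2026: 2026-04-26.
Last Sunday of May 2026: 2026-05-31.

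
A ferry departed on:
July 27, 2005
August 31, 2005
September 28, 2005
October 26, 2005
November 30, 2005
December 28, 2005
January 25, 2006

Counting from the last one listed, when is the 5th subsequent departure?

Every date is a Wednesday; gaps 35, 28, 28, 35, 28, 28 days.
Each is the last Wednesday of its month (at least one falls on the 29th or later, ruling out '4th Wednesday').
Last Wednesday of February 2006: February 22, 2006.
Last Wednesday of March 2006: March 29, 2006.
April 2006 ends with Wednesday April 26, 2006.
Last Wednesday of May 2006: May 31, 2006.
June 2006 ends with Wednesday June 28, 2006.

June 28, 2006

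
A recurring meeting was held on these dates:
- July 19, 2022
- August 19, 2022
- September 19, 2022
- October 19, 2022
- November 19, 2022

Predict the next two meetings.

Gaps: 31, 31, 30, 31 days — not constant. Every event is on the 19th of the month.
Pattern: the 19th of each month.
Next: December 2022 → December 19, 2022.
January 2023: January 19, 2023.

December 19, 2022; January 19, 2023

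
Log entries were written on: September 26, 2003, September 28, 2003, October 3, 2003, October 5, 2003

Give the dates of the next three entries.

Gaps: 2, 5, 2 days — not constant, but cyclic with period 2.
The events fall on every Friday and Sunday.
Next Friday: October 10, 2003.
The following Sunday is October 12, 2003.
The following Friday is October 17, 2003.

October 10, 2003; October 12, 2003; October 17, 2003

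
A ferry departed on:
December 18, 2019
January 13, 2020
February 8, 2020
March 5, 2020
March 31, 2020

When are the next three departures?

April 26, 2020; May 22, 2020; June 17, 2020

Every event comes 26 days after the last (26, 26, 26, 26).
March 31, 2020 + 26 days = April 26, 2020.
April 26, 2020 + 26 days = May 22, 2020.
May 22, 2020 + 26 days = June 17, 2020.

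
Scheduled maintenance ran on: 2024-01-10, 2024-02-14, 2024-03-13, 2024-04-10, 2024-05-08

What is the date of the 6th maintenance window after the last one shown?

2024-11-13

Gaps: 35, 28, 28, 28 days — a mix of 28 and 35. Every date is a Wednesday.
Each is the 2nd Wednesday of its month.
June 2024 — 2nd Wednesday is 2024-06-12.
July 2024 — 2nd Wednesday is 2024-07-10.
August 2024 — 2nd Wednesday is 2024-08-14.
2nd Wednesday of September 2024: 2024-09-11.
2nd Wednesday of October 2024: 2024-10-09.
2nd Wednesday of November 2024: 2024-11-13.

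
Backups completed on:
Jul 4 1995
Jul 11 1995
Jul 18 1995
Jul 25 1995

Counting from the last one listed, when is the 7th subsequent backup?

Sep 12 1995

The spacing is 7, 7, 7 days — always 7 days.
Jul 25 1995 + 7 days = Aug 1 1995.
Aug 1 1995 + 7 days = Aug 8 1995.
Aug 8 1995 + 7 days = Aug 15 1995.
Aug 15 1995 + 7 days = Aug 22 1995.
Aug 22 1995 + 7 days = Aug 29 1995.
Aug 29 1995 + 7 days = Sep 5 1995.
Sep 5 1995 + 7 days = Sep 12 1995.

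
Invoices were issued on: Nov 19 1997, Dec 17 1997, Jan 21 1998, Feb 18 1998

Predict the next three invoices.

Mar 18 1998, Apr 15 1998, May 20 1998

These are Wednesdays at 28- or 35-day spacing (28, 35, 28).
The pattern: 3rd Wednesday of the month.
3rd Wednesday of March 1998: Mar 18 1998.
April 1998 — 3rd Wednesday is Apr 15 1998.
May 1998 — 3rd Wednesday is May 20 1998.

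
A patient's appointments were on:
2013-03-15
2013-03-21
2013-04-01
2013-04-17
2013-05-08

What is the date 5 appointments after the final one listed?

The spacing grows by 5 each time: 6, 11, 16, 21 days.
Next gap: 26 days. 2013-05-08 + 26 days = 2013-06-03.
Next gap: 31 days. 2013-06-03 + 31 days = 2013-07-04.
Next gap: 36 days. 2013-07-04 + 36 days = 2013-08-09.
Next gap: 41 days. 2013-08-09 + 41 days = 2013-09-19.
Next gap: 46 days. 2013-09-19 + 46 days = 2013-11-04.

2013-11-04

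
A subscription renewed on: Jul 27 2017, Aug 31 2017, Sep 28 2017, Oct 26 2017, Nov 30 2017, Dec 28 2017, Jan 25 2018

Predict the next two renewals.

Every date is a Thursday; gaps 35, 28, 28, 35, 28, 28 days.
Each is the last Thursday of its month (at least one falls on the 29th or later, ruling out '4th Thursday').
February 2018 ends with Thursday Feb 22 2018.
March 2018 ends with Thursday Mar 29 2018.

Feb 22 2018, Mar 29 2018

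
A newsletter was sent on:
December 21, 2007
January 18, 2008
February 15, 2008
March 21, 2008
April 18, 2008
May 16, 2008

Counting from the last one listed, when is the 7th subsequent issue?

December 19, 2008

These are Fridays at 28- or 35-day spacing (28, 28, 35, 28, 28).
The pattern: 3rd Friday of the month.
3rd Friday of June 2008: June 20, 2008.
July 2008 — 3rd Friday is July 18, 2008.
August 2008 — 3rd Friday is August 15, 2008.
3rd Friday of September 2008: September 19, 2008.
October 2008 — 3rd Friday is October 17, 2008.
3rd Friday of November 2008: November 21, 2008.
3rd Friday of December 2008: December 19, 2008.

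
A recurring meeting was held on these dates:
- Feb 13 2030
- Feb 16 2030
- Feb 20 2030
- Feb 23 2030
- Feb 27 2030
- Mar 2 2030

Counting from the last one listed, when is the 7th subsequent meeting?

The gap pattern 3, 4, 3, 4, 3 repeats every 2 events.
These are the Wednesdays and Saturdays of each week.
The following Wednesday is Mar 6 2030.
Next Saturday: Mar 9 2030.
Next Wednesday: Mar 13 2030.
The following Saturday is Mar 16 2030.
Next Wednesday: Mar 20 2030.
Next Saturday: Mar 23 2030.
The following Wednesday is Mar 27 2030.

Mar 27 2030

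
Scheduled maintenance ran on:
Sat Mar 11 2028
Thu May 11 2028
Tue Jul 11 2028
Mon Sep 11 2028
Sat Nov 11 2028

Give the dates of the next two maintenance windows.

Thu Jan 11 2029, Sun Mar 11 2029

Gaps: 61, 61, 62, 61 days — not constant. Every event is on the 11th of the month.
Pattern: the 11th of every 2 months.
January 2029: Thu Jan 11 2029.
Next: March 2029 → Sun Mar 11 2029.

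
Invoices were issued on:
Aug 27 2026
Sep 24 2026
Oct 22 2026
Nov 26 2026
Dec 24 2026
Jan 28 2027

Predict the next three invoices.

Gaps: 28, 28, 35, 28, 35 days — a mix of 28 and 35. Every date is a Thursday.
Each is the 4th Thursday of its month.
February 2027 — 4th Thursday is Feb 25 2027.
March 2027 — 4th Thursday is Mar 25 2027.
4th Thursday of April 2027: Apr 22 2027.

Feb 25 2027, Mar 25 2027, Apr 22 2027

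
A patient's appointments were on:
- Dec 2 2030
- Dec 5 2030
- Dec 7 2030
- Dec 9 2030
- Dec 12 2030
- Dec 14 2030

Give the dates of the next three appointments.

Dec 16 2030, Dec 19 2030, Dec 21 2030

Gaps: 3, 2, 2, 3, 2 days — not constant, but cyclic with period 3.
The events fall on every Monday, Thursday and Saturday.
Next Monday: Dec 16 2030.
The following Thursday is Dec 19 2030.
Next Saturday: Dec 21 2030.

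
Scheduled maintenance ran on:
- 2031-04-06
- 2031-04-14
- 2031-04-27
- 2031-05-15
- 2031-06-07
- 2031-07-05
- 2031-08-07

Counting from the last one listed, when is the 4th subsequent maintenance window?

2032-02-05

Gaps: 8, 13, 18, 23, 28, 33 days — each gap is 5 larger than the previous one.
Next gap: 38 days. 2031-08-07 + 38 days = 2031-09-14.
Next gap: 43 days. 2031-09-14 + 43 days = 2031-10-27.
Next gap: 48 days. 2031-10-27 + 48 days = 2031-12-14.
Next gap: 53 days. 2031-12-14 + 53 days = 2032-02-05.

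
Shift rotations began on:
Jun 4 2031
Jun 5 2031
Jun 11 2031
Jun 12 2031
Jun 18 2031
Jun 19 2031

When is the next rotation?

Jun 25 2031

The gap pattern 1, 6, 1, 6, 1 repeats every 2 events.
These are the Wednesdays and Thursdays of each week.
The following Wednesday is Jun 25 2031.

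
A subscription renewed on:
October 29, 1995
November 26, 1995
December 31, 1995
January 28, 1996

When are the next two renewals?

These are Sundays with 28, 35, 28-day gaps.
Each is the final Sunday of its month — October 29, 1995 is past the 28th, so '4th Sunday' doesn't fit.
February 1996 ends with Sunday February 25, 1996.
March 1996 ends with Sunday March 31, 1996.

February 25, 1996; March 31, 1996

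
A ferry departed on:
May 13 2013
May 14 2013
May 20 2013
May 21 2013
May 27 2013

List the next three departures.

May 28 2013, Jun 3 2013, Jun 4 2013

Gaps: 1, 6, 1, 6 days — not constant, but cyclic with period 2.
The events fall on every Monday and Tuesday.
The following Tuesday is May 28 2013.
Next Monday: Jun 3 2013.
The following Tuesday is Jun 4 2013.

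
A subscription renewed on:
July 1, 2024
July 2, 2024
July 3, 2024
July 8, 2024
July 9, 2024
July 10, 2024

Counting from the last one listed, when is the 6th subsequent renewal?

July 24, 2024

Every event lands on a Monday or Tuesday or Wednesday (gaps cycle 1, 1, 5, 1, 1).
So the schedule is: every Monday, Tuesday and Wednesday.
Next Monday: July 15, 2024.
The following Tuesday is July 16, 2024.
The following Wednesday is July 17, 2024.
The following Monday is July 22, 2024.
The following Tuesday is July 23, 2024.
Next Wednesday: July 24, 2024.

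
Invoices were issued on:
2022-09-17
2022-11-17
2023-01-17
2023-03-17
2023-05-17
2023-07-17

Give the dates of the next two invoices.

Each date is the 17th; the gaps (61, 61, 59, 61, 61) track the month lengths.
The rule is the 17th of every 2 months.
September 2023: 2023-09-17.
Next: November 2023 → 2023-11-17.

2023-09-17, 2023-11-17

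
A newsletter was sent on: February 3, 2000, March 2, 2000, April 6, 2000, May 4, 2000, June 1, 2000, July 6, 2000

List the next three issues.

August 3, 2000; September 7, 2000; October 5, 2000

These are Thursdays at 28- or 35-day spacing (28, 35, 28, 28, 35).
The pattern: 1st Thursday of the month.
1st Thursday of August 2000: August 3, 2000.
1st Thursday of September 2000: September 7, 2000.
1st Thursday of October 2000: October 5, 2000.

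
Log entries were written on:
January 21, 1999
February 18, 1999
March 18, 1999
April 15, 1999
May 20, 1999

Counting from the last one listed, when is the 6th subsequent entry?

These are Thursdays at 28- or 35-day spacing (28, 28, 28, 35).
The pattern: 3rd Thursday of the month.
3rd Thursday of June 1999: June 17, 1999.
July 1999 — 3rd Thursday is July 15, 1999.
August 1999 — 3rd Thursday is August 19, 1999.
3rd Thursday of September 1999: September 16, 1999.
3rd Thursday of October 1999: October 21, 1999.
3rd Thursday of November 1999: November 18, 1999.

November 18, 1999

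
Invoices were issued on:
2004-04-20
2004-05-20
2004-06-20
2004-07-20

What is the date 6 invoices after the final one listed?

2005-01-20

Gaps: 30, 31, 30 days — not constant. Every event is on the 20th of the month.
Pattern: the 20th of each month.
Next: August 2004 → 2004-08-20.
September 2004: 2004-09-20.
October 2004: 2004-10-20.
November 2004: 2004-11-20.
December 2004: 2004-12-20.
Next: January 2005 → 2005-01-20.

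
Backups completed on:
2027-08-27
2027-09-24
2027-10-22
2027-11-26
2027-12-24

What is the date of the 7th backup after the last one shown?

Gaps: 28, 28, 35, 28 days — a mix of 28 and 35. Every date is a Friday.
Each is the 4th Friday of its month.
4th Friday of January 2028: 2028-01-28.
4th Friday of February 2028: 2028-02-25.
March 2028 — 4th Friday is 2028-03-24.
April 2028 — 4th Friday is 2028-04-28.
May 2028 — 4th Friday is 2028-05-26.
June 2028 — 4th Friday is 2028-06-23.
July 2028 — 4th Friday is 2028-07-28.

2028-07-28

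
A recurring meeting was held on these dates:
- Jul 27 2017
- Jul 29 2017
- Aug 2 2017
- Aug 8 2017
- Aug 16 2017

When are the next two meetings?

Gaps: 2, 4, 6, 8 days — each gap is 2 larger than the previous one.
Next gap: 10 days. Aug 16 2017 + 10 days = Aug 26 2017.
Next gap: 12 days. Aug 26 2017 + 12 days = Sep 7 2017.

Aug 26 2017, Sep 7 2017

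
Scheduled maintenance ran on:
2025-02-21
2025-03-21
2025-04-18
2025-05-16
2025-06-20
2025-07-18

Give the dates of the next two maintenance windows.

All dates are Fridays, 28, 28, 28, 35, 28 days apart.
Specifically, the 3rd Friday of each month.
August 2025 — 3rd Friday is 2025-08-15.
3rd Friday of September 2025: 2025-09-19.

2025-08-15, 2025-09-19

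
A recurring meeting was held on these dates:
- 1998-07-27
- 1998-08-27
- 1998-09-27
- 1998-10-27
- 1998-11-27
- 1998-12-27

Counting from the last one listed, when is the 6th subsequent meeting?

Gaps: 31, 31, 30, 31, 30 days — not constant. Every event is on the 27th of the month.
Pattern: the 27th of each month.
Next: January 1999 → 1999-01-27.
February 1999: 1999-02-27.
March 1999: 1999-03-27.
Next: April 1999 → 1999-04-27.
May 1999: 1999-05-27.
June 1999: 1999-06-27.

1999-06-27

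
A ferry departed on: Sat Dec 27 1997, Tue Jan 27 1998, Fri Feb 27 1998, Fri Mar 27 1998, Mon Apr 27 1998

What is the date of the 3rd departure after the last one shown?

Gaps: 31, 31, 28, 31 days — not constant. Every event is on the 27th of the month.
Pattern: the 27th of each month.
May 1998: Wed May 27 1998.
Next: June 1998 → Sat Jun 27 1998.
Next: July 1998 → Mon Jul 27 1998.

Mon Jul 27 1998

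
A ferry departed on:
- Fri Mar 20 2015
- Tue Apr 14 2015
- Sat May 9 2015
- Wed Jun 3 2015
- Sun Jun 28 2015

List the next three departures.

Gaps between consecutive events: 25, 25, 25, 25 days — a constant 25-day interval.
Sun Jun 28 2015 + 25 days = Thu Jul 23 2015.
Thu Jul 23 2015 + 25 days = Mon Aug 17 2015.
Mon Aug 17 2015 + 25 days = Fri Sep 11 2015.

Thu Jul 23 2015, Mon Aug 17 2015, Fri Sep 11 2015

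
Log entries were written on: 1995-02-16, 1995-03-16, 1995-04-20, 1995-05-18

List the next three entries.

1995-06-15, 1995-07-20, 1995-08-17

Gaps: 28, 35, 28 days — a mix of 28 and 35. Every date is a Thursday.
Each is the 3rd Thursday of its month.
3rd Thursday of June 1995: 1995-06-15.
July 1995 — 3rd Thursday is 1995-07-20.
3rd Thursday of August 1995: 1995-08-17.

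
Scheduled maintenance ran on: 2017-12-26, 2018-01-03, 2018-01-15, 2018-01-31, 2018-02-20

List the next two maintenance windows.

The spacing grows by 4 each time: 8, 12, 16, 20 days.
Next gap: 24 days. 2018-02-20 + 24 days = 2018-03-16.
Next gap: 28 days. 2018-03-16 + 28 days = 2018-04-13.

2018-03-16, 2018-04-13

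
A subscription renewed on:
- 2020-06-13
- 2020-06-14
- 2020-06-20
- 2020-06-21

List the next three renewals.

The gap pattern 1, 6, 1 repeats every 2 events.
These are the Saturdays and Sundays of each week.
Next Saturday: 2020-06-27.
Next Sunday: 2020-06-28.
The following Saturday is 2020-07-04.

2020-06-27, 2020-06-28, 2020-07-04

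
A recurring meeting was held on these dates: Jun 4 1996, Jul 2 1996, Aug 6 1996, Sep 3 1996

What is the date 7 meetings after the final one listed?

Gaps: 28, 35, 28 days — a mix of 28 and 35. Every date is a Tuesday.
Each is the 1st Tuesday of its month.
1st Tuesday of October 1996: Oct 1 1996.
1st Tuesday of November 1996: Nov 5 1996.
1st Tuesday of December 1996: Dec 3 1996.
1st Tuesday of January 1997: Jan 7 1997.
1st Tuesday of February 1997: Feb 4 1997.
March 1997 — 1st Tuesday is Mar 4 1997.
April 1997 — 1st Tuesday is Apr 1 1997.

Apr 1 1997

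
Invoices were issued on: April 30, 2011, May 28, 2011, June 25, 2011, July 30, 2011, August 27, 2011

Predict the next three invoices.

Every date is a Saturday; gaps 28, 28, 35, 28 days.
Each is the last Saturday of its month (at least one falls on the 29th or later, ruling out '4th Saturday').
September 2011 ends with Saturday September 24, 2011.
October 2011 ends with Saturday October 29, 2011.
November 2011 ends with Saturday November 26, 2011.

September 24, 2011; October 29, 2011; November 26, 2011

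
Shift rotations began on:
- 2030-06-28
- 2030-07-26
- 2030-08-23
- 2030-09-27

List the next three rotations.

2030-10-25, 2030-11-22, 2030-12-27

All dates are Fridays, 28, 28, 35 days apart.
Specifically, the 4th Friday of each month.
4th Friday of October 2030: 2030-10-25.
November 2030 — 4th Friday is 2030-11-22.
4th Friday of December 2030: 2030-12-27.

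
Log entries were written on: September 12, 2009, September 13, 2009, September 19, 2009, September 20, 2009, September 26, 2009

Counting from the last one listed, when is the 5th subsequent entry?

October 11, 2009

The gap pattern 1, 6, 1, 6 repeats every 2 events.
These are the Saturdays and Sundays of each week.
Next Sunday: September 27, 2009.
The following Saturday is October 3, 2009.
Next Sunday: October 4, 2009.
The following Saturday is October 10, 2009.
The following Sunday is October 11, 2009.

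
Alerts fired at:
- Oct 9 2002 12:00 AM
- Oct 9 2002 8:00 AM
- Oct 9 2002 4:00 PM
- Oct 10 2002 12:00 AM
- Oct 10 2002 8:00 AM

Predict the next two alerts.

Spacing: 8, 8, 8, 8 h — constant 8 h.
Oct 10 2002 8:00 AM + 8 h = Oct 10 2002 4:00 PM.
Oct 10 2002 4:00 PM + 8 h = Oct 11 2002 12:00 AM.

Oct 10 2002 4:00 PM, Oct 11 2002 12:00 AM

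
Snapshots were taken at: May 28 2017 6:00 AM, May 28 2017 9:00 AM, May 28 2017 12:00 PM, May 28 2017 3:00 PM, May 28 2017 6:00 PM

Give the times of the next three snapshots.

The interval is a steady 3 hours (3, 3, 3, 3).
May 28 2017 6:00 PM + 3 h = May 28 2017 9:00 PM.
May 28 2017 9:00 PM + 3 h = May 29 2017 12:00 AM.
May 29 2017 12:00 AM + 3 h = May 29 2017 3:00 AM.

May 28 2017 9:00 PM, May 29 2017 12:00 AM, May 29 2017 3:00 AM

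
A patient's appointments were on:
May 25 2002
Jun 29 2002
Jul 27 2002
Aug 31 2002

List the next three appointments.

Sep 28 2002, Oct 26 2002, Nov 30 2002

Every date is a Saturday; gaps 35, 28, 35 days.
Each is the last Saturday of its month (at least one falls on the 29th or later, ruling out '4th Saturday').
Last Saturday of September 2002: Sep 28 2002.
October 2002 ends with Saturday Oct 26 2002.
Last Saturday of November 2002: Nov 30 2002.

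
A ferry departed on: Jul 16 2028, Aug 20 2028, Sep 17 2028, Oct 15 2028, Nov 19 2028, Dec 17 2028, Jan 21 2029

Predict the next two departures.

These are Sundays at 28- or 35-day spacing (35, 28, 28, 35, 28, 35).
The pattern: 3rd Sunday of the month.
3rd Sunday of February 2029: Feb 18 2029.
3rd Sunday of March 2029: Mar 18 2029.

Feb 18 2029, Mar 18 2029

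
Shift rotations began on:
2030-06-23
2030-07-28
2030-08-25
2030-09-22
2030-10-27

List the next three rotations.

All dates are Sundays, 35, 28, 28, 35 days apart.
Specifically, the 4th Sunday of each month.
4th Sunday of November 2030: 2030-11-24.
December 2030 — 4th Sunday is 2030-12-22.
January 2031 — 4th Sunday is 2031-01-26.

2030-11-24, 2030-12-22, 2031-01-26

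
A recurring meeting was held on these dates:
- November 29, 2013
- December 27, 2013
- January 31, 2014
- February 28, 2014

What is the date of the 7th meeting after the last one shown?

September 26, 2014

These are Fridays with 28, 35, 28-day gaps.
Each is the final Friday of its month — November 29, 2013 is past the 28th, so '4th Friday' doesn't fit.
Last Friday of March 2014: March 28, 2014.
Last Friday of April 2014: April 25, 2014.
May 2014 ends with Friday May 30, 2014.
Last Friday of June 2014: June 27, 2014.
July 2014 ends with Friday July 25, 2014.
August 2014 ends with Friday August 29, 2014.
Last Friday of September 2014: September 26, 2014.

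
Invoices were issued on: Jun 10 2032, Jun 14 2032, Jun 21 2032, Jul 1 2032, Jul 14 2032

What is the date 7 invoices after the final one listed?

Jan 5 2033

Gaps: 4, 7, 10, 13 days — each gap is 3 larger than the previous one.
Next gap: 16 days. Jul 14 2032 + 16 days = Jul 30 2032.
Next gap: 19 days. Jul 30 2032 + 19 days = Aug 18 2032.
Next gap: 22 days. Aug 18 2032 + 22 days = Sep 9 2032.
Next gap: 25 days. Sep 9 2032 + 25 days = Oct 4 2032.
Next gap: 28 days. Oct 4 2032 + 28 days = Nov 1 2032.
Next gap: 31 days. Nov 1 2032 + 31 days = Dec 2 2032.
Next gap: 34 days. Dec 2 2032 + 34 days = Jan 5 2033.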